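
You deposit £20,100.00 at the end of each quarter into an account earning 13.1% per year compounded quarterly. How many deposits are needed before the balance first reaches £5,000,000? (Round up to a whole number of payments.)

Periodic rate r = 0.131/4 per quarter; n is counted in quarters.
Ordinary annuity FV: 5,000,000 = 20,100 × [((1+r)^n − 1)/r].
(1+r)^n = 1 + 5,000,000 × r / 20,100, so n = ln(1 + 5,000,000·r/20,100) / ln(1+r) = 68.69.
Round up to a whole number of payments: n = 69.

69 payments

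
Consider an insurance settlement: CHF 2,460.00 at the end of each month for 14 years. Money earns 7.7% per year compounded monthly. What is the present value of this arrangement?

This is an ordinary annuity: 168 payments of CHF 2,460.00 at the end of each month.
Periodic rate r = 0.077/12 per month; n is counted in months.
PV = PMT × [(1 − (1+r)^−n)/r] = 2,460 × [1 − (1+r)^−168] / r = CHF 252,472.95

CHF 252,472.95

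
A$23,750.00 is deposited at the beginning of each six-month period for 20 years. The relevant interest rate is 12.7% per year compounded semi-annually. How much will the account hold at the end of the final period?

A$4,270,194.54

This is an annuity due: 40 deposits of A$23,750.00 at the beginning of each six-month period.
Periodic rate r = 0.127/2 per half-year; n is counted in half-years.
FV = PMT × [((1+r)^n − 1)/r] × (1+r) = 23,750 × [(1+r)^40 − 1] / r × (1+r) = A$4,270,194.54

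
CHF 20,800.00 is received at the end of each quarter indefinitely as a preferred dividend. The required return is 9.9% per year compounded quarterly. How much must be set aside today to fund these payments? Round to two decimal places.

Periodic rate r = 0.099/4 per quarter.
Level perpetuity: PV = PMT / r = 20,800 / (0.099/4) = CHF 840,404.04.

CHF 840,404.04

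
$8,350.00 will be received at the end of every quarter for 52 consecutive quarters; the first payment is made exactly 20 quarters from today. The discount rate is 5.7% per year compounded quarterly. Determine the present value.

Ordinary annuity of 52 payments, first payment at period 20.
Periodic rate r = 0.057/4 per quarter; n is counted in quarters.
The ordinary-annuity PV formula values the stream one period before the first payment (period 19); discount that back 19 periods:
PV₀ = 8,350 × [1 − (1+r)^−52] / r × (1+r)^−19 = $233,260.03

$233,260.03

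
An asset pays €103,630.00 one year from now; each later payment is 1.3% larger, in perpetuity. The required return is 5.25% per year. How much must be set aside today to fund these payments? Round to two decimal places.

Periodic rate r = 0.0525 per year.
Growing perpetuity (Gordon): PV = PMT₁ / (r − g) = 103,630 / (r − 0.013) = €2,623,544.30.

€2,623,544.30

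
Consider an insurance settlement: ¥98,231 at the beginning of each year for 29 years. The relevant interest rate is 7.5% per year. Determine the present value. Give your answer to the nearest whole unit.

This is an annuity due: 29 payments of ¥98,231 at the beginning of each year.
Periodic rate r = 0.075 per year.
PV = PMT × [(1 − (1+r)^−n)/r] × (1+r) = 98,231 × [1 − (1+r)^−29] / r × (1+r) = ¥1,235,095

¥1,235,095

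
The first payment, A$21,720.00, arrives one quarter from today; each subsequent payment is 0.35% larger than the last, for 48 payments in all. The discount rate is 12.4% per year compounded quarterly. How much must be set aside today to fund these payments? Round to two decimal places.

A$574,070.93

Periodic rate r = 0.124/4 per quarter; n is counted in quarters.
Growing ordinary annuity: PV = PMT₁ × [1 − ((1+g)/(1+r))^n] / (r − g) = 21,720 × [1 − ((1+0.0035)/(1+r))^48] / (r − 0.0035) = A$574,070.93.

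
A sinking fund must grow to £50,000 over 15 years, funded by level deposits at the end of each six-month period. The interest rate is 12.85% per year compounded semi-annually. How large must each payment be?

Level ordinary annuity; solve FV = PMT × [((1+r)^n − 1)/r] for PMT.
Periodic rate r = 0.1285/2 per half-year; n is counted in half-years.
With n = 30: PMT = 50,000 / ([((1+r)^n − 1)/r]) = £586.65

£586.65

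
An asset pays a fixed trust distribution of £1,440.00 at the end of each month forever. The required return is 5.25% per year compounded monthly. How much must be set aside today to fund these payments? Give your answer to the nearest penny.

£329,142.86

Periodic rate r = 0.0525/12 per month.
Level perpetuity: PV = PMT / r = 1,440 / (0.0525/12) = £329,142.86.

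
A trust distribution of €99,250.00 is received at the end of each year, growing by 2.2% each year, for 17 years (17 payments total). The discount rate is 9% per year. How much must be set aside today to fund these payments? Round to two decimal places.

Periodic rate r = 0.09 per year.
Growing ordinary annuity: PV = PMT₁ × [1 − ((1+g)/(1+r))^n] / (r − g) = 99,250 × [1 − ((1+0.022)/(1+r))^17] / (r − 0.022) = €971,315.44.

€971,315.44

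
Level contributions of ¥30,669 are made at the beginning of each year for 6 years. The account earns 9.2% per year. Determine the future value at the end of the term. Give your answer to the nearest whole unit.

¥253,235

This is an annuity due: 6 deposits of ¥30,669 at the beginning of each year.
Periodic rate r = 0.092 per year.
FV = PMT × [((1+r)^n − 1)/r] × (1+r) = 30,669 × [(1+r)^6 − 1] / r × (1+r) = ¥253,235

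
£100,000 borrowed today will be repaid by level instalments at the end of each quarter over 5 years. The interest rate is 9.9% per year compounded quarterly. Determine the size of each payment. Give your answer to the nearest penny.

Level ordinary annuity; solve PV = PMT × [(1 − (1+r)^−n)/r] for PMT.
Periodic rate r = 0.099/4 per quarter; n is counted in quarters.
With n = 20: PMT = 100,000 / ([(1 − (1+r)^−n)/r]) = £6,399.57

£6,399.57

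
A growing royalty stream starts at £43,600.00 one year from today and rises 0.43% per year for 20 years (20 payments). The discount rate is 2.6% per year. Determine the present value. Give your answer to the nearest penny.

£698,982.80

Periodic rate r = 0.026 per year.
Growing ordinary annuity: PV = PMT₁ × [1 − ((1+g)/(1+r))^n] / (r − g) = 43,600 × [1 − ((1+0.0043)/(1+r))^20] / (r − 0.0043) = £698,982.80.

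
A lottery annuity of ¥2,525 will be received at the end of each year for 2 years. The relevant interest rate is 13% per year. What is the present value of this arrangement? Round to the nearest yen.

This is an ordinary annuity: 2 payments of ¥2,525 at the end of each year.
Periodic rate r = 0.13 per year.
PV = PMT × [(1 − (1+r)^−n)/r] = 2,525 × [1 − (1+r)^−2] / r = ¥4,212

¥4,212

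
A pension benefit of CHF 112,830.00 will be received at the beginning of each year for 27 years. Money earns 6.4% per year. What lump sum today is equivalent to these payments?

This is an annuity due: 27 payments of CHF 112,830.00 at the beginning of each year.
Periodic rate r = 0.064 per year.
PV = PMT × [(1 − (1+r)^−n)/r] × (1+r) = 112,830 × [1 − (1+r)^−27] / r × (1+r) = CHF 1,524,430.68

CHF 1,524,430.68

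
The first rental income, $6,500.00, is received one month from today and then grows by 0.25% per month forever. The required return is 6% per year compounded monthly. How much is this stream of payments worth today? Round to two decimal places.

Periodic rate r = 0.06/12 per month.
Growing perpetuity (Gordon): PV = PMT₁ / (r − g) = 6,500 / (r − 0.0025) = $2,600,000.00.

$2,600,000.00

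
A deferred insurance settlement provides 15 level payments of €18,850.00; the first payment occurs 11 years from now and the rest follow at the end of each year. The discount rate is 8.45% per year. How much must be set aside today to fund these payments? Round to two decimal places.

€69,762.22

Ordinary annuity of 15 payments, first payment at period 11.
Periodic rate r = 0.0845 per year.
The ordinary-annuity PV formula values the stream one period before the first payment (period 10); discount that back 10 periods:
PV₀ = 18,850 × [1 − (1+r)^−15] / r × (1+r)^−10 = €69,762.22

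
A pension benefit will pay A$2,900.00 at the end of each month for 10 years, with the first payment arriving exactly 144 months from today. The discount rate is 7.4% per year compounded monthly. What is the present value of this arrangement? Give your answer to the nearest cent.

Ordinary annuity of 120 payments, first payment at period 144.
Periodic rate r = 0.074/12 per month; n is counted in months.
The ordinary-annuity PV formula values the stream one period before the first payment (period 143); discount that back 143 periods:
PV₀ = 2,900 × [1 − (1+r)^−120] / r × (1+r)^−143 = A$101,871.53

A$101,871.53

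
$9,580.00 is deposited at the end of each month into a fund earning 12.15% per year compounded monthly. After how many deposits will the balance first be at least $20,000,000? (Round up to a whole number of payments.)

Periodic rate r = 0.1215/12 per month; n is counted in months.
Ordinary annuity FV: 20,000,000 = 9,580 × [((1+r)^n − 1)/r].
(1+r)^n = 1 + 20,000,000 × r / 9,580, so n = ln(1 + 20,000,000·r/9,580) / ln(1+r) = 307.45.
Round up to a whole number of payments: n = 308.

308 payments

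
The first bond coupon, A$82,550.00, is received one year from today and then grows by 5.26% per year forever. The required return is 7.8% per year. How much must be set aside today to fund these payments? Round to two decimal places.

A$3,250,000.00

Periodic rate r = 0.078 per year.
Growing perpetuity (Gordon): PV = PMT₁ / (r − g) = 82,550 / (r − 0.0526) = A$3,250,000.00.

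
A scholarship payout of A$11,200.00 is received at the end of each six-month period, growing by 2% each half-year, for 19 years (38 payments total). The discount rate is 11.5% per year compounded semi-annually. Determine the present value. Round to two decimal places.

Periodic rate r = 0.115/2 per half-year; n is counted in half-years.
Growing ordinary annuity: PV = PMT₁ × [1 − ((1+g)/(1+r))^n] / (r − g) = 11,200 × [1 − ((1+0.02)/(1+r))^38] / (r − 0.02) = A$222,924.28.

A$222,924.28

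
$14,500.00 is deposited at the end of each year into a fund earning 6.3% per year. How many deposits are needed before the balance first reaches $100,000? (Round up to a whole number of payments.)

Periodic rate r = 0.063 per year.
Ordinary annuity FV: 100,000 = 14,500 × [((1+r)^n − 1)/r].
(1+r)^n = 1 + 100,000 × r / 14,500, so n = ln(1 + 100,000·r/14,500) / ln(1+r) = 5.91.
Round up to a whole number of payments: n = 6.

6 payments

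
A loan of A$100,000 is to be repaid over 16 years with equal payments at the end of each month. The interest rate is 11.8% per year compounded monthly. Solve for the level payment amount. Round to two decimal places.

Level ordinary annuity; solve PV = PMT × [(1 − (1+r)^−n)/r] for PMT.
Periodic rate r = 0.118/12 per month; n is counted in months.
With n = 192: PMT = 100,000 / ([(1 − (1+r)^−n)/r]) = A$1,160.65

A$1,160.65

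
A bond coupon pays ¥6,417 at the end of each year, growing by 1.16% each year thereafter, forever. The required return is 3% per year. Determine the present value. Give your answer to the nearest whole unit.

Periodic rate r = 0.03 per year.
Growing perpetuity (Gordon): PV = PMT₁ / (r − g) = 6,417 / (r − 0.0116) = ¥348,750.

¥348,750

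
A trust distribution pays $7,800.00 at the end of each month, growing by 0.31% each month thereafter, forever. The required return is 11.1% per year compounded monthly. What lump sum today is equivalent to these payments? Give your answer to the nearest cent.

$1,268,292.68

Periodic rate r = 0.111/12 per month.
Growing perpetuity (Gordon): PV = PMT₁ / (r − g) = 7,800 / (r − 0.0031) = $1,268,292.68.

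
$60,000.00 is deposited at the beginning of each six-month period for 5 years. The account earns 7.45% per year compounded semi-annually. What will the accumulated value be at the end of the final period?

$737,740.68

This is an annuity due: 10 deposits of $60,000.00 at the beginning of each six-month period.
Periodic rate r = 0.0745/2 per half-year; n is counted in half-years.
FV = PMT × [((1+r)^n − 1)/r] × (1+r) = 60,000 × [(1+r)^10 − 1] / r × (1+r) = $737,740.68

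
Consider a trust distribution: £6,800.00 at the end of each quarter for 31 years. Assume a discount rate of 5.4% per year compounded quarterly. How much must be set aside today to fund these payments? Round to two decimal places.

£408,197.90

This is an ordinary annuity: 124 payments of £6,800.00 at the end of each quarter.
Periodic rate r = 0.054/4 per quarter; n is counted in quarters.
PV = PMT × [(1 − (1+r)^−n)/r] = 6,800 × [1 − (1+r)^−124] / r = £408,197.90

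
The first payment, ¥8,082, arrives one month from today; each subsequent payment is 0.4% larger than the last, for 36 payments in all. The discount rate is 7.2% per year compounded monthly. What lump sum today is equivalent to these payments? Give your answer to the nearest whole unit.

¥279,378

Periodic rate r = 0.072/12 per month; n is counted in months.
Growing ordinary annuity: PV = PMT₁ × [1 − ((1+g)/(1+r))^n] / (r − g) = 8,082 × [1 − ((1+0.004)/(1+r))^36] / (r − 0.004) = ¥279,378.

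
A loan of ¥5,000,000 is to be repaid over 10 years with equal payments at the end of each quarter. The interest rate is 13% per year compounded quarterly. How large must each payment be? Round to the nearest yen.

¥225,140

Level ordinary annuity; solve PV = PMT × [(1 − (1+r)^−n)/r] for PMT.
Periodic rate r = 0.13/4 per quarter; n is counted in quarters.
With n = 40: PMT = 5,000,000 / ([(1 − (1+r)^−n)/r]) = ¥225,140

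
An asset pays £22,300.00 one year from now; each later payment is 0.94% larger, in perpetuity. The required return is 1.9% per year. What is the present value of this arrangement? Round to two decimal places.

Periodic rate r = 0.019 per year.
Growing perpetuity (Gordon): PV = PMT₁ / (r − g) = 22,300 / (r − 0.0094) = £2,322,916.67.

£2,322,916.67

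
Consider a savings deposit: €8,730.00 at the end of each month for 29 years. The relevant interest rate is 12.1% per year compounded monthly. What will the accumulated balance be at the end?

€27,560,330.81

This is an ordinary annuity: 348 deposits of €8,730.00 at the end of each month.
Periodic rate r = 0.121/12 per month; n is counted in months.
FV = PMT × [((1+r)^n − 1)/r] = 8,730 × [(1+r)^348 − 1] / r = €27,560,330.81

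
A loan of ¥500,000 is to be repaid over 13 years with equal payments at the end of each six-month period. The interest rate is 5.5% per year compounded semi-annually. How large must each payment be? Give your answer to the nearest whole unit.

Level ordinary annuity; solve PV = PMT × [(1 − (1+r)^−n)/r] for PMT.
Periodic rate r = 0.055/2 per half-year; n is counted in half-years.
With n = 26: PMT = 500,000 / ([(1 − (1+r)^−n)/r]) = ¥27,171

¥27,171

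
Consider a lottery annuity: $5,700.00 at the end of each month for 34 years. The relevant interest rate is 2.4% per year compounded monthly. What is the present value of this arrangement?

$1,588,711.39

This is an ordinary annuity: 408 payments of $5,700.00 at the end of each month.
Periodic rate r = 0.024/12 per month; n is counted in months.
PV = PMT × [(1 − (1+r)^−n)/r] = 5,700 × [1 − (1+r)^−408] / r = $1,588,711.39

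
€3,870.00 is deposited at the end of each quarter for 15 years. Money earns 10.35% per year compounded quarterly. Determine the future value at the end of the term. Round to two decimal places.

This is an ordinary annuity: 60 deposits of €3,870.00 at the end of each quarter.
Periodic rate r = 0.1035/4 per quarter; n is counted in quarters.
FV = PMT × [((1+r)^n − 1)/r] = 3,870 × [(1+r)^60 − 1] / r = €543,058.55

€543,058.55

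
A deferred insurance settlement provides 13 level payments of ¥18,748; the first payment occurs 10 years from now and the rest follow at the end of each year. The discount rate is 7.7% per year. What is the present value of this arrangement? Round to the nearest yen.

¥77,276

Ordinary annuity of 13 payments, first payment at period 10.
Periodic rate r = 0.077 per year.
The ordinary-annuity PV formula values the stream one period before the first payment (period 9); discount that back 9 periods:
PV₀ = 18,748 × [1 − (1+r)^−13] / r × (1+r)^−9 = ¥77,276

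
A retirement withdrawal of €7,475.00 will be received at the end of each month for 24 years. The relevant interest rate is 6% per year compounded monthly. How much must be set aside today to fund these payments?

€1,139,519.81

This is an ordinary annuity: 288 payments of €7,475.00 at the end of each month.
Periodic rate r = 0.06/12 per month; n is counted in months.
PV = PMT × [(1 − (1+r)^−n)/r] = 7,475 × [1 − (1+r)^−288] / r = €1,139,519.81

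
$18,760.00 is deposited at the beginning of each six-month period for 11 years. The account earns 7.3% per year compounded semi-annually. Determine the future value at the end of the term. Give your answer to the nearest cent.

$639,554.58

This is an annuity due: 22 deposits of $18,760.00 at the beginning of each six-month period.
Periodic rate r = 0.073/2 per half-year; n is counted in half-years.
FV = PMT × [((1+r)^n − 1)/r] × (1+r) = 18,760 × [(1+r)^22 − 1] / r × (1+r) = $639,554.58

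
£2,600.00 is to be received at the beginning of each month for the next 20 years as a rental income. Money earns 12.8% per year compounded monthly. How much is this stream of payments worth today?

This is an annuity due: 240 payments of £2,600.00 at the beginning of each month.
Periodic rate r = 0.128/12 per month; n is counted in months.
PV = PMT × [(1 − (1+r)^−n)/r] × (1+r) = 2,600 × [1 − (1+r)^−240] / r × (1+r) = £227,046.04

£227,046.04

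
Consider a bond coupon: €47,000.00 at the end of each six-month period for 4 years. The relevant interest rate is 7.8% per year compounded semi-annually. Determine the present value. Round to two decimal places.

This is an ordinary annuity: 8 payments of €47,000.00 at the end of each six-month period.
Periodic rate r = 0.078/2 per half-year; n is counted in half-years.
PV = PMT × [(1 − (1+r)^−n)/r] = 47,000 × [1 − (1+r)^−8] / r = €317,749.77

€317,749.77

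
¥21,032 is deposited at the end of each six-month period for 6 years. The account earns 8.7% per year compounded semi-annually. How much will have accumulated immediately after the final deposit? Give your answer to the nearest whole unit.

¥322,442

This is an ordinary annuity: 12 deposits of ¥21,032 at the end of each six-month period.
Periodic rate r = 0.087/2 per half-year; n is counted in half-years.
FV = PMT × [((1+r)^n − 1)/r] = 21,032 × [(1+r)^12 − 1] / r = ¥322,442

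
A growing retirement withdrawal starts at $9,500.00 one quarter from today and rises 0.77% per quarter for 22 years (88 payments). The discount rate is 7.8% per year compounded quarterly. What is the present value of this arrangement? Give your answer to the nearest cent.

Periodic rate r = 0.078/4 per quarter; n is counted in quarters.
Growing ordinary annuity: PV = PMT₁ × [1 − ((1+g)/(1+r))^n] / (r − g) = 9,500 × [1 − ((1+0.0077)/(1+r))^88] / (r − 0.0077) = $516,072.60.

$516,072.60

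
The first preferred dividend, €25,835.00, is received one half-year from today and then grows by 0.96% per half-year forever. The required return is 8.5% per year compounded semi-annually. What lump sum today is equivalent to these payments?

Periodic rate r = 0.085/2 per half-year.
Growing perpetuity (Gordon): PV = PMT₁ / (r − g) = 25,835 / (r − 0.0096) = €785,258.36.

€785,258.36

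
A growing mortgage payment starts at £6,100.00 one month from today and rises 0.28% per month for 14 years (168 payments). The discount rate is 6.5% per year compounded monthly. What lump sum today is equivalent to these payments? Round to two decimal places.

Periodic rate r = 0.065/12 per month; n is counted in months.
Growing ordinary annuity: PV = PMT₁ × [1 − ((1+g)/(1+r))^n] / (r − g) = 6,100 × [1 − ((1+0.0028)/(1+r))^168] / (r − 0.0028) = £826,521.67.

£826,521.67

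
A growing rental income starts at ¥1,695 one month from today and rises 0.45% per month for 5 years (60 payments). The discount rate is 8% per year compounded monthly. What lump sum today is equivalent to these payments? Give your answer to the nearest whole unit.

Periodic rate r = 0.08/12 per month; n is counted in months.
Growing ordinary annuity: PV = PMT₁ × [1 − ((1+g)/(1+r))^n] / (r − g) = 1,695 × [1 − ((1+0.0045)/(1+r))^60] / (r − 0.0045) = ¥94,871.

¥94,871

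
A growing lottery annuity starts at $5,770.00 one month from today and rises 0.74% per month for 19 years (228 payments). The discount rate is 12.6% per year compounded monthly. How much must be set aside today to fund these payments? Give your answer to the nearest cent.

Periodic rate r = 0.126/12 per month; n is counted in months.
Growing ordinary annuity: PV = PMT₁ × [1 − ((1+g)/(1+r))^n] / (r − g) = 5,770 × [1 − ((1+0.0074)/(1+r))^228] / (r − 0.0074) = $937,491.39.

$937,491.39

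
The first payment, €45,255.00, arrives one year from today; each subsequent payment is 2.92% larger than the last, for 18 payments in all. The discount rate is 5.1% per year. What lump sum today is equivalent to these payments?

Periodic rate r = 0.051 per year.
Growing ordinary annuity: PV = PMT₁ × [1 − ((1+g)/(1+r))^n] / (r − g) = 45,255 × [1 − ((1+0.0292)/(1+r))^18] / (r − 0.0292) = €652,418.38.

€652,418.38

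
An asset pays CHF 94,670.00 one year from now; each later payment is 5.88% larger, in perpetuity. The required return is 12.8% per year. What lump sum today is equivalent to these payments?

Periodic rate r = 0.128 per year.
Growing perpetuity (Gordon): PV = PMT₁ / (r − g) = 94,670 / (r − 0.0588) = CHF 1,368,063.58.

CHF 1,368,063.58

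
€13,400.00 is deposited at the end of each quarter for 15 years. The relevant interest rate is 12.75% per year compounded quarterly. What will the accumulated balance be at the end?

This is an ordinary annuity: 60 deposits of €13,400.00 at the end of each quarter.
Periodic rate r = 0.1275/4 per quarter; n is counted in quarters.
FV = PMT × [((1+r)^n − 1)/r] = 13,400 × [(1+r)^60 − 1] / r = €2,341,966.35

€2,341,966.35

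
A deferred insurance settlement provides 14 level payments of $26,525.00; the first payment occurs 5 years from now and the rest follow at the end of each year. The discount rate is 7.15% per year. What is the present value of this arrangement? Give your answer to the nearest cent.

Ordinary annuity of 14 payments, first payment at period 5.
Periodic rate r = 0.0715 per year.
The ordinary-annuity PV formula values the stream one period before the first payment (period 4); discount that back 4 periods:
PV₀ = 26,525 × [1 − (1+r)^−14] / r × (1+r)^−4 = $174,410.43

$174,410.43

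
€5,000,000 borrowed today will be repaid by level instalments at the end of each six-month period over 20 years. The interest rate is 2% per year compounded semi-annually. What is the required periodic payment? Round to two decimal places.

€152,277.99

Level ordinary annuity; solve PV = PMT × [(1 − (1+r)^−n)/r] for PMT.
Periodic rate r = 0.02/2 per half-year; n is counted in half-years.
With n = 40: PMT = 5,000,000 / ([(1 − (1+r)^−n)/r]) = €152,277.99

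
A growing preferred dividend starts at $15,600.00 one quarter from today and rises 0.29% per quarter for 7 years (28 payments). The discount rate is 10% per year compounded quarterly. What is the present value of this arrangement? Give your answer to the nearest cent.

Periodic rate r = 0.1/4 per quarter; n is counted in quarters.
Growing ordinary annuity: PV = PMT₁ × [1 − ((1+g)/(1+r))^n] / (r − g) = 15,600 × [1 − ((1+0.0029)/(1+r))^28] / (r − 0.0029) = $322,459.70.

$322,459.70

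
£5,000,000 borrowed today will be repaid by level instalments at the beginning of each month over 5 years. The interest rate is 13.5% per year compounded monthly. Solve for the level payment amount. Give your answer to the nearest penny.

£113,769.33

Level annuity due; solve PV = PMT × [(1 − (1+r)^−n)/r] × (1+r) for PMT.
Periodic rate r = 0.135/12 per month; n is counted in months.
With n = 60: PMT = 5,000,000 / ([(1 − (1+r)^−n)/r] × (1+r)) = £113,769.33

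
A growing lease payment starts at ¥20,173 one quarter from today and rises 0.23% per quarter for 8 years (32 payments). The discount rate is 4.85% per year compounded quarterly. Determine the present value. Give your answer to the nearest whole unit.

¥550,531

Periodic rate r = 0.0485/4 per quarter; n is counted in quarters.
Growing ordinary annuity: PV = PMT₁ × [1 − ((1+g)/(1+r))^n] / (r − g) = 20,173 × [1 − ((1+0.0023)/(1+r))^32] / (r − 0.0023) = ¥550,531.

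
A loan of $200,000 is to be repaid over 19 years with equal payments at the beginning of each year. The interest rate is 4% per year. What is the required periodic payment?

Level annuity due; solve PV = PMT × [(1 − (1+r)^−n)/r] × (1+r) for PMT.
Periodic rate r = 0.04 per year.
With n = 19: PMT = 200,000 / ([(1 − (1+r)^−n)/r] × (1+r)) = $14,642.04

$14,642.04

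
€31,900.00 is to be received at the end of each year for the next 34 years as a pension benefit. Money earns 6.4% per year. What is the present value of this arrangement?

This is an ordinary annuity: 34 payments of €31,900.00 at the end of each year.
Periodic rate r = 0.064 per year.
PV = PMT × [(1 − (1+r)^−n)/r] = 31,900 × [1 − (1+r)^−34] / r = €437,959.79

€437,959.79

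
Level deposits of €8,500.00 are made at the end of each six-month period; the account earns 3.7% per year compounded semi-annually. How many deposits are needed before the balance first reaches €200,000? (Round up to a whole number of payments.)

20 payments

Periodic rate r = 0.037/2 per half-year; n is counted in half-years.
Ordinary annuity FV: 200,000 = 8,500 × [((1+r)^n − 1)/r].
(1+r)^n = 1 + 200,000 × r / 8,500, so n = ln(1 + 200,000·r/8,500) / ln(1+r) = 19.71.
Round up to a whole number of payments: n = 20.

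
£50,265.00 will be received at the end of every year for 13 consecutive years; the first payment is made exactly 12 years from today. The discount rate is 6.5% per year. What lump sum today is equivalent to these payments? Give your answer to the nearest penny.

Ordinary annuity of 13 payments, first payment at period 12.
Periodic rate r = 0.065 per year.
The ordinary-annuity PV formula values the stream one period before the first payment (period 11); discount that back 11 periods:
PV₀ = 50,265 × [1 − (1+r)^−13] / r × (1+r)^−11 = £216,224.76

£216,224.76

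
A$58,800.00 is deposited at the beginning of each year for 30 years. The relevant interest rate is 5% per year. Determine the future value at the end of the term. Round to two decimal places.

This is an annuity due: 30 deposits of A$58,800.00 at the beginning of each year.
Periodic rate r = 0.05 per year.
FV = PMT × [((1+r)^n − 1)/r] × (1+r) = 58,800 × [(1+r)^30 − 1] / r × (1+r) = A$4,101,934.44

A$4,101,934.44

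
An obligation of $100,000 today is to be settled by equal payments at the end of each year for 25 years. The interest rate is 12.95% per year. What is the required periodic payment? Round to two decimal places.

$13,597.60

Level ordinary annuity; solve PV = PMT × [(1 − (1+r)^−n)/r] for PMT.
Periodic rate r = 0.1295 per year.
With n = 25: PMT = 100,000 / ([(1 − (1+r)^−n)/r]) = $13,597.60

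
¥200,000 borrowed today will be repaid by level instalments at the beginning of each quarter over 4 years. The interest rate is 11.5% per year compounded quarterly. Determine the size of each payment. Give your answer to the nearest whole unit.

Level annuity due; solve PV = PMT × [(1 − (1+r)^−n)/r] × (1+r) for PMT.
Periodic rate r = 0.115/4 per quarter; n is counted in quarters.
With n = 16: PMT = 200,000 / ([(1 − (1+r)^−n)/r] × (1+r)) = ¥15,330

¥15,330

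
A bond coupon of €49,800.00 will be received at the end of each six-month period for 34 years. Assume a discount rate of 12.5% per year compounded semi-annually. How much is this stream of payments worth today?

€783,888.36

This is an ordinary annuity: 68 payments of €49,800.00 at the end of each six-month period.
Periodic rate r = 0.125/2 per half-year; n is counted in half-years.
PV = PMT × [(1 − (1+r)^−n)/r] = 49,800 × [1 − (1+r)^−68] / r = €783,888.36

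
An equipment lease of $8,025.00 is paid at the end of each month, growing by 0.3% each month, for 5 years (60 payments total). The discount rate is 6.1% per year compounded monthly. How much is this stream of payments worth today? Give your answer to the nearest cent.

$450,911.17

Periodic rate r = 0.061/12 per month; n is counted in months.
Growing ordinary annuity: PV = PMT₁ × [1 − ((1+g)/(1+r))^n] / (r − g) = 8,025 × [1 − ((1+0.003)/(1+r))^60] / (r − 0.003) = $450,911.17.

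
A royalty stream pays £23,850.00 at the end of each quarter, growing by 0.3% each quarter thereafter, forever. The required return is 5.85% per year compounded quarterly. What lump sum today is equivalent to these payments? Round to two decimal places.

Periodic rate r = 0.0585/4 per quarter.
Growing perpetuity (Gordon): PV = PMT₁ / (r − g) = 23,850 / (r − 0.003) = £2,051,612.90.

£2,051,612.90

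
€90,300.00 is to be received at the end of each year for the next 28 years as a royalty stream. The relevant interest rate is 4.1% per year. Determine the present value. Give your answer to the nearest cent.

This is an ordinary annuity: 28 payments of €90,300.00 at the end of each year.
Periodic rate r = 0.041 per year.
PV = PMT × [(1 − (1+r)^−n)/r] = 90,300 × [1 − (1+r)^−28] / r = €1,487,476.19

€1,487,476.19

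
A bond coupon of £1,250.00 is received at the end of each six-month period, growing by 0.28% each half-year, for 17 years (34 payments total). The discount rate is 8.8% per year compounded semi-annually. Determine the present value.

Periodic rate r = 0.088/2 per half-year; n is counted in half-years.
Growing ordinary annuity: PV = PMT₁ × [1 − ((1+g)/(1+r))^n] / (r − g) = 1,250 × [1 − ((1+0.0028)/(1+r))^34] / (r − 0.0028) = £22,622.19.

£22,622.19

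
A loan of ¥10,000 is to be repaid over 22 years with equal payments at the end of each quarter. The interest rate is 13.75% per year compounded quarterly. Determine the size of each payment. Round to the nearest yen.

Level ordinary annuity; solve PV = PMT × [(1 − (1+r)^−n)/r] for PMT.
Periodic rate r = 0.1375/4 per quarter; n is counted in quarters.
With n = 88: PMT = 10,000 / ([(1 − (1+r)^−n)/r]) = ¥362

¥362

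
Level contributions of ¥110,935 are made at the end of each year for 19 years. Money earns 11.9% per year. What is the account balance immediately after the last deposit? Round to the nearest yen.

¥6,961,703

This is an ordinary annuity: 19 deposits of ¥110,935 at the end of each year.
Periodic rate r = 0.119 per year.
FV = PMT × [((1+r)^n − 1)/r] = 110,935 × [(1+r)^19 − 1] / r = ¥6,961,703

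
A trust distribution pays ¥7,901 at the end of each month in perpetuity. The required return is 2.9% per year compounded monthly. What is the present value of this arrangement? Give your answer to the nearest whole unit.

¥3,269,379

Periodic rate r = 0.029/12 per month.
Level perpetuity: PV = PMT / r = 7,901 / (0.029/12) = ¥3,269,379.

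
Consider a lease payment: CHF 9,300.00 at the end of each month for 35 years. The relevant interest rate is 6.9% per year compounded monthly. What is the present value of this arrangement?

CHF 1,471,846.14

This is an ordinary annuity: 420 payments of CHF 9,300.00 at the end of each month.
Periodic rate r = 0.069/12 per month; n is counted in months.
PV = PMT × [(1 − (1+r)^−n)/r] = 9,300 × [1 − (1+r)^−420] / r = CHF 1,471,846.14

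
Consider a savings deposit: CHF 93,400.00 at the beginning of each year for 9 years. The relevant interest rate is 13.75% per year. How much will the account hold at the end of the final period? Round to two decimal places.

CHF 1,690,859.41

This is an annuity due: 9 deposits of CHF 93,400.00 at the beginning of each year.
Periodic rate r = 0.1375 per year.
FV = PMT × [((1+r)^n − 1)/r] × (1+r) = 93,400 × [(1+r)^9 − 1] / r × (1+r) = CHF 1,690,859.41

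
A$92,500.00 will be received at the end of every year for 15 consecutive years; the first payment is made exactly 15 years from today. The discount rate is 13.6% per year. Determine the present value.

A$97,254.18

Ordinary annuity of 15 payments, first payment at period 15.
Periodic rate r = 0.136 per year.
The ordinary-annuity PV formula values the stream one period before the first payment (period 14); discount that back 14 periods:
PV₀ = 92,500 × [1 − (1+r)^−15] / r × (1+r)^−14 = A$97,254.18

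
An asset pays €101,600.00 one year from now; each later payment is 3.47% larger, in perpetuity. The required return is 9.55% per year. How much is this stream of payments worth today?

€1,671,052.63

Periodic rate r = 0.0955 per year.
Growing perpetuity (Gordon): PV = PMT₁ / (r − g) = 101,600 / (r − 0.0347) = €1,671,052.63.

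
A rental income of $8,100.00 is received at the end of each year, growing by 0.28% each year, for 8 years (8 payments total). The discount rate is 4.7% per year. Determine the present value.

Periodic rate r = 0.047 per year.
Growing ordinary annuity: PV = PMT₁ × [1 − ((1+g)/(1+r))^n] / (r − g) = 8,100 × [1 − ((1+0.0028)/(1+r))^8] / (r − 0.0028) = $53,479.08.

$53,479.08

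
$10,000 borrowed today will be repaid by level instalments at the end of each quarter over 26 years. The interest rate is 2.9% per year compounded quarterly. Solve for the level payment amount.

$137.25

Level ordinary annuity; solve PV = PMT × [(1 − (1+r)^−n)/r] for PMT.
Periodic rate r = 0.029/4 per quarter; n is counted in quarters.
With n = 104: PMT = 10,000 / ([(1 − (1+r)^−n)/r]) = $137.25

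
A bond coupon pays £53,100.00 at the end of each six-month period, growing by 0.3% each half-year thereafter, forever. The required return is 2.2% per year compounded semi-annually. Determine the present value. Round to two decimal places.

Periodic rate r = 0.022/2 per half-year.
Growing perpetuity (Gordon): PV = PMT₁ / (r − g) = 53,100 / (r − 0.003) = £6,637,500.00.

£6,637,500.00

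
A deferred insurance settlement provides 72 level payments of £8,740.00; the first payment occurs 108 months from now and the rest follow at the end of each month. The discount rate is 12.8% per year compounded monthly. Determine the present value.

Ordinary annuity of 72 payments, first payment at period 108.
Periodic rate r = 0.128/12 per month; n is counted in months.
The ordinary-annuity PV formula values the stream one period before the first payment (period 107); discount that back 107 periods:
PV₀ = 8,740 × [1 − (1+r)^−72] / r × (1+r)^−107 = £140,640.94

£140,640.94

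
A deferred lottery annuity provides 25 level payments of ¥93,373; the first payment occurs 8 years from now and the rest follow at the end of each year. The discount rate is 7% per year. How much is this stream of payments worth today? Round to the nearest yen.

¥677,633

Ordinary annuity of 25 payments, first payment at period 8.
Periodic rate r = 0.07 per year.
The ordinary-annuity PV formula values the stream one period before the first payment (period 7); discount that back 7 periods:
PV₀ = 93,373 × [1 − (1+r)^−25] / r × (1+r)^−7 = ¥677,633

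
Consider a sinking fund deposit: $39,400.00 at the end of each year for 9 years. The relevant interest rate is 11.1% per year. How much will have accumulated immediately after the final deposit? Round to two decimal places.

This is an ordinary annuity: 9 deposits of $39,400.00 at the end of each year.
Periodic rate r = 0.111 per year.
FV = PMT × [((1+r)^n − 1)/r] = 39,400 × [(1+r)^9 − 1] / r = $560,421.58

$560,421.58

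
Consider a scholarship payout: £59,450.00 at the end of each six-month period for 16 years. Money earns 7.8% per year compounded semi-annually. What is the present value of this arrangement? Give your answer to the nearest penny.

£1,076,243.72

This is an ordinary annuity: 32 payments of £59,450.00 at the end of each six-month period.
Periodic rate r = 0.078/2 per half-year; n is counted in half-years.
PV = PMT × [(1 − (1+r)^−n)/r] = 59,450 × [1 − (1+r)^−32] / r = £1,076,243.72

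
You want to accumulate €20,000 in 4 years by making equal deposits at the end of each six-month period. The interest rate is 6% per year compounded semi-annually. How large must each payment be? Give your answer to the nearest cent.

€2,249.13

Level ordinary annuity; solve FV = PMT × [((1+r)^n − 1)/r] for PMT.
Periodic rate r = 0.06/2 per half-year; n is counted in half-years.
With n = 8: PMT = 20,000 / ([((1+r)^n − 1)/r]) = €2,249.13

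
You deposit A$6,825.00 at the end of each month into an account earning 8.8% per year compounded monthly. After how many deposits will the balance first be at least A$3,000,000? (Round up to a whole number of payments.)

198 payments

Periodic rate r = 0.088/12 per month; n is counted in months.
Ordinary annuity FV: 3,000,000 = 6,825 × [((1+r)^n − 1)/r].
(1+r)^n = 1 + 3,000,000 × r / 6,825, so n = ln(1 + 3,000,000·r/6,825) / ln(1+r) = 197.17.
Round up to a whole number of payments: n = 198.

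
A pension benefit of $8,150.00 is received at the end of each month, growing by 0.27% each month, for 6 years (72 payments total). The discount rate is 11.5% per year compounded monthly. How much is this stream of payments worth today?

$460,524.48

Periodic rate r = 0.115/12 per month; n is counted in months.
Growing ordinary annuity: PV = PMT₁ × [1 − ((1+g)/(1+r))^n] / (r − g) = 8,150 × [1 − ((1+0.0027)/(1+r))^72] / (r − 0.0027) = $460,524.48.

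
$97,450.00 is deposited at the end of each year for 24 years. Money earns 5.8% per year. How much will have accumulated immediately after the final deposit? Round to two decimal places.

$4,821,272.31

This is an ordinary annuity: 24 deposits of $97,450.00 at the end of each year.
Periodic rate r = 0.058 per year.
FV = PMT × [((1+r)^n − 1)/r] = 97,450 × [(1+r)^24 − 1] / r = $4,821,272.31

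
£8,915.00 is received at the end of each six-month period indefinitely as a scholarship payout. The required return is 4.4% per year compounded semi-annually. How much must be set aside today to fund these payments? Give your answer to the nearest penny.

Periodic rate r = 0.044/2 per half-year.
Level perpetuity: PV = PMT / r = 8,915 / (0.044/2) = £405,227.27.

£405,227.27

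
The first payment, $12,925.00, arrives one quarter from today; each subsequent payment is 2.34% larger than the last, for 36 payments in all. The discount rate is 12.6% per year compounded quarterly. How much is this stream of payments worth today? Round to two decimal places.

Periodic rate r = 0.126/4 per quarter; n is counted in quarters.
Growing ordinary annuity: PV = PMT₁ × [1 − ((1+g)/(1+r))^n] / (r − g) = 12,925 × [1 − ((1+0.0234)/(1+r))^36] / (r − 0.0234) = $394,277.91.

$394,277.91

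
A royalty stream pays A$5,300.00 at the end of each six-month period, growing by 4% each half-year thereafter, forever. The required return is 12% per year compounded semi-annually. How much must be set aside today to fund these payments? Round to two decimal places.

A$265,000.00

Periodic rate r = 0.12/2 per half-year.
Growing perpetuity (Gordon): PV = PMT₁ / (r − g) = 5,300 / (r − 0.04) = A$265,000.00.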